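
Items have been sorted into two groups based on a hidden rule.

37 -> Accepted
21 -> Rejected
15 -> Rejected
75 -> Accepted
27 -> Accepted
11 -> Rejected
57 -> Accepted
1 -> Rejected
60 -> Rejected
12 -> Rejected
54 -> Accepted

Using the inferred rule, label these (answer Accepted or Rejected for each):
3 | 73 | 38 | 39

One predicate separates the groups cleanly: digit sum ≥ 7.

Rejected, Accepted, Accepted, Accepted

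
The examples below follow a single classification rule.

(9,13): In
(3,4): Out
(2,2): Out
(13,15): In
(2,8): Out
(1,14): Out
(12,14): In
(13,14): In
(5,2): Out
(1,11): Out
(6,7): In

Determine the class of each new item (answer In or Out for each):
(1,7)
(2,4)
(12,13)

Out, Out, In

A rule that fits every label: first ≥ 6 — true of each 'In' example, false of each 'Out' one.
(1,7): first 1, does not pass → Out.
(2,4): first 2, does not pass → Out.
(12,13): first 12, has this property → In.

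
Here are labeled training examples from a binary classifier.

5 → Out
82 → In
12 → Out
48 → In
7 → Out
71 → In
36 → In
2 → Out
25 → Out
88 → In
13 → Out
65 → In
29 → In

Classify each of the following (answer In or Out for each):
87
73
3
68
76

In, In, Out, In, In

The common property of the 'In' items is: at least 29. No 'Out' item has it.
87: 87 ≥ 29 — has this property, so In. 73: 73 ≥ 29 — has this property, so In. 3: 3 < 29 — lacks this property, so Out. 68: 68 ≥ 29 — has this property, so In. 76: 76 ≥ 29 — has this property, so In.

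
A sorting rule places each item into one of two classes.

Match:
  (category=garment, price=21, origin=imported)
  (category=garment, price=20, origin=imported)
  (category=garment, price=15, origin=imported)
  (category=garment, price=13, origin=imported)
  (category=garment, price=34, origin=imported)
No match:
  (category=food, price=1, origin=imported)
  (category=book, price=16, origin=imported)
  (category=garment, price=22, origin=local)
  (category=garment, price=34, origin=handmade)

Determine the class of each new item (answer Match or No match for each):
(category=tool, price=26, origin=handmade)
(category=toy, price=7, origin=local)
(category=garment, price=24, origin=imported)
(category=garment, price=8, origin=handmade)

No match, No match, Match, No match

The simplest hypothesis consistent with all the labels is: origin is imported AND category is garment.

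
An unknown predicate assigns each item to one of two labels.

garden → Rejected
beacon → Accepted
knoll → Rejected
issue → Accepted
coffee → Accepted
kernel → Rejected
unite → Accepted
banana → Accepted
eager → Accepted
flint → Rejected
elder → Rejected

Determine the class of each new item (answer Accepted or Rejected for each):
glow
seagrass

Rejected, Accepted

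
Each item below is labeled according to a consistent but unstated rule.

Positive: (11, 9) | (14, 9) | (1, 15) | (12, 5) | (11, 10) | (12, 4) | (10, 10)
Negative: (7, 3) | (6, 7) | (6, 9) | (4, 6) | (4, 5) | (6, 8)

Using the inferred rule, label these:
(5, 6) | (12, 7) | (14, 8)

Negative, Positive, Positive

The pattern is that an item is 'Positive' exactly when: sum ≥ 16.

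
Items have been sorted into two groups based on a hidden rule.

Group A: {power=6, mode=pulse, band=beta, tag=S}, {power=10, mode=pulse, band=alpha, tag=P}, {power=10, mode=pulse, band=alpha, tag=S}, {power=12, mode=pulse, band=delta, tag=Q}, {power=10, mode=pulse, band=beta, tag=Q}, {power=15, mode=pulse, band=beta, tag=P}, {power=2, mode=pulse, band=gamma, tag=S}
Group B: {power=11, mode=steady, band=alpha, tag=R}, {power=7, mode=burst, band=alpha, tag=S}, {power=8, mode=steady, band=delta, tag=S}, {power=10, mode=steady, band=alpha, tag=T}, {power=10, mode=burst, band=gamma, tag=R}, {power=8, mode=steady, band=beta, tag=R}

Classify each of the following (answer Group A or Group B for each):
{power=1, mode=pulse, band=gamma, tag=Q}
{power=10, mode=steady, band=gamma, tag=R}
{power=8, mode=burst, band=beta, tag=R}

Comparing the two groups points to one rule — mode is pulse.

Group A, Group B, Group B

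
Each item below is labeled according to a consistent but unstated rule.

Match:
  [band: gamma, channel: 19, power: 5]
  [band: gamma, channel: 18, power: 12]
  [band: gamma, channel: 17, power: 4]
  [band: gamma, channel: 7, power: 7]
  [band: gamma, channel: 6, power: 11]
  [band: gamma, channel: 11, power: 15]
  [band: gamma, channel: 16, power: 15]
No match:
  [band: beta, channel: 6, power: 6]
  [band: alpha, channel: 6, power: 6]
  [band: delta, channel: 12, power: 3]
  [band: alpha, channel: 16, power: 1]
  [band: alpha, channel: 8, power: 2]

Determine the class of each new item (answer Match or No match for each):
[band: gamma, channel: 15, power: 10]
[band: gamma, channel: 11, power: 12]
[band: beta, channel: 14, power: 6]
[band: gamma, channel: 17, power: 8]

The rule appears to be: band is gamma.
Match: [band: gamma, channel: 15, power: 10], since band is gamma. Match: [band: gamma, channel: 11, power: 12], since band is gamma. No match: [band: beta, channel: 14, power: 6], since band is beta. Match: [band: gamma, channel: 17, power: 8], since band is gamma.

Match, Match, No match, Match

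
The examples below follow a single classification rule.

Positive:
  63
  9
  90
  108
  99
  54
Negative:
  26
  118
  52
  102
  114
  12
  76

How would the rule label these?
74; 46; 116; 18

Negative, Negative, Negative, Positive

The common property of the 'Positive' items is: multiple of 9. No 'Negative' item has it.
74: Negative (74 = 9·8 + 2).
46: Negative (46 = 9·5 + 1).
116: Negative (116 = 9·12 + 8).
18: Positive (18 = 9·2).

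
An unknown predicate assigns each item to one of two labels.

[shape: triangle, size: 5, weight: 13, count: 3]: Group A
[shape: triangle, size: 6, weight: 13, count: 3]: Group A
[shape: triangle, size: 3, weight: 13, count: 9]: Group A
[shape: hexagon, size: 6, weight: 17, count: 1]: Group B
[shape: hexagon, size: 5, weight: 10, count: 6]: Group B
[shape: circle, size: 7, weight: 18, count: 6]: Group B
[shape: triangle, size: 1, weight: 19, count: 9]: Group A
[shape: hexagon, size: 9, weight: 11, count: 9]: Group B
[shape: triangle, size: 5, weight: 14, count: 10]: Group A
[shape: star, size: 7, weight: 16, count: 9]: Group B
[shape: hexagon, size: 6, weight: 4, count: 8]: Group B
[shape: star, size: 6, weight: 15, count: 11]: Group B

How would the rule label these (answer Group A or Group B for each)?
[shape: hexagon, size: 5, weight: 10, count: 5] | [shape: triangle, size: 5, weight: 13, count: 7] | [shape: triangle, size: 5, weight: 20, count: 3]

Group B, Group A, Group A

A rule that fits every label: shape is triangle — true of each 'Group A' example, false of each 'Group B' one.
[shape: hexagon, size: 5, weight: 10, count: 5] → shape is hexagon → Group B. [shape: triangle, size: 5, weight: 13, count: 7] → shape is triangle → Group A. [shape: triangle, size: 5, weight: 20, count: 3] → shape is triangle → Group A.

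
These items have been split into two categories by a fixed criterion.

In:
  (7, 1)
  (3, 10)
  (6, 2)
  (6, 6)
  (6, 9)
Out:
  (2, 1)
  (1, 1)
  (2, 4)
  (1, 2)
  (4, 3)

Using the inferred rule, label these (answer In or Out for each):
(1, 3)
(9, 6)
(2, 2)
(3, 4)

Out, In, Out, Out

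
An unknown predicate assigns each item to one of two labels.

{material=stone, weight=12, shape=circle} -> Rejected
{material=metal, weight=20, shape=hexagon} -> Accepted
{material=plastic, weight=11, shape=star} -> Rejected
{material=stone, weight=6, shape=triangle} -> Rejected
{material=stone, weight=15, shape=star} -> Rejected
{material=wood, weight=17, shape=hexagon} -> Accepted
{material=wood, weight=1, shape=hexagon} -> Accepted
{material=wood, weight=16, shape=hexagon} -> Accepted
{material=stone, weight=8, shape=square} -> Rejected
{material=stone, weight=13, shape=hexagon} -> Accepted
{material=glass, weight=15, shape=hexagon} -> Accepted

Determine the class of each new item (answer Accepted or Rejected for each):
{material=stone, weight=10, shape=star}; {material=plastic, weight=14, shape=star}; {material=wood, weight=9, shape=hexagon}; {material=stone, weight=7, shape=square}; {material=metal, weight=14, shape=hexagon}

A rule that fits every label: shape is hexagon — true of each 'Accepted' example, false of each 'Rejected' one.
{material=stone, weight=10, shape=star}: shape is star, doesn't qualify → Rejected.
{material=plastic, weight=14, shape=star}: shape is star, doesn't qualify → Rejected.
{material=wood, weight=9, shape=hexagon}: shape is hexagon, matches → Accepted.
{material=stone, weight=7, shape=square}: shape is square, doesn't qualify → Rejected.
{material=metal, weight=14, shape=hexagon}: shape is hexagon, matches → Accepted.

Rejected, Rejected, Accepted, Rejected, Accepted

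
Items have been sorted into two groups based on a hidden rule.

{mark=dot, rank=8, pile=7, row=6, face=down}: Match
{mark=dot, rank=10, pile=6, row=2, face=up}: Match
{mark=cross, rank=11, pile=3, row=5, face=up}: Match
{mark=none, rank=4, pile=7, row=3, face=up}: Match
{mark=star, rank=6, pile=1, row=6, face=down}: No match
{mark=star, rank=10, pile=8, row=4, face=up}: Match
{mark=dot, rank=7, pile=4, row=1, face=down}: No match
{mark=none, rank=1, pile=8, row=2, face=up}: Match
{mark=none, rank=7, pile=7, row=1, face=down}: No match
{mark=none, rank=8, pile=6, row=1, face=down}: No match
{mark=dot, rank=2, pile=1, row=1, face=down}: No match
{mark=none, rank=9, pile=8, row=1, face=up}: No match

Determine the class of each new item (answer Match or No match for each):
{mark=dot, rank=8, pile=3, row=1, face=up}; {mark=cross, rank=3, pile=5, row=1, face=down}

The distinguishing property — row ≥ 2 AND pile ≥ 3 — holds for all the 'Match' cases and none of the 'No match' cases.
{mark=dot, rank=8, pile=3, row=1, face=up}: row = 1, pile = 3 — lacks this property, so No match.
{mark=cross, rank=3, pile=5, row=1, face=down}: row = 1, pile = 5 — lacks this property, so No match.

No match, No match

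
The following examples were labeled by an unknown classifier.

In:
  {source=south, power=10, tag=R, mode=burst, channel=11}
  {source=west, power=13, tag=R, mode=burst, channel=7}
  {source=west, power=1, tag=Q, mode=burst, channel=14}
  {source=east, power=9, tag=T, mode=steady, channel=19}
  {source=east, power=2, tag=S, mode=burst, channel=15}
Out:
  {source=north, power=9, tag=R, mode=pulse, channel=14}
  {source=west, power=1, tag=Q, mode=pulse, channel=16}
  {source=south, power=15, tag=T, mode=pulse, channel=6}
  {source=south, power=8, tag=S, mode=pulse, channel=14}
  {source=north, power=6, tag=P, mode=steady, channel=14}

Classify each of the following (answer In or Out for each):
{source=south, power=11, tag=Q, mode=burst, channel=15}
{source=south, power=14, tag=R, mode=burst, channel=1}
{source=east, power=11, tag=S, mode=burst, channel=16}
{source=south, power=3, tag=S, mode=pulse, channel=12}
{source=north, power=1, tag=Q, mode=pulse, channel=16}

In, In, In, Out, Out

'In' ⟺ mode is burst OR source is east.
{source=south, power=11, tag=Q, mode=burst, channel=15}: In (mode is burst, source is south).
{source=south, power=14, tag=R, mode=burst, channel=1}: In (mode is burst, source is south).
{source=east, power=11, tag=S, mode=burst, channel=16}: In (mode is burst, source is east).
{source=south, power=3, tag=S, mode=pulse, channel=12}: Out (mode is pulse, source is south).
{source=north, power=1, tag=Q, mode=pulse, channel=16}: Out (mode is pulse, source is north).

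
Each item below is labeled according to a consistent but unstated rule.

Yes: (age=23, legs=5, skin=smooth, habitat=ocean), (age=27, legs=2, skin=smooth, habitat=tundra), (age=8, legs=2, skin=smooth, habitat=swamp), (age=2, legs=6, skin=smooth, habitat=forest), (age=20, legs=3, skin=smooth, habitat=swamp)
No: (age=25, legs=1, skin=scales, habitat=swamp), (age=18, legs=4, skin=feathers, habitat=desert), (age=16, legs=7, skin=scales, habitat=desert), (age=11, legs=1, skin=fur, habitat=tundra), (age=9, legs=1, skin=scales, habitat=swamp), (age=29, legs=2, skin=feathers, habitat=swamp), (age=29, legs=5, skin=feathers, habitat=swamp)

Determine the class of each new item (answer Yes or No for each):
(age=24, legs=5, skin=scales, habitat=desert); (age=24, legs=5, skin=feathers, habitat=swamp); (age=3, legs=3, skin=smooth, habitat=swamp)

No, No, Yes

Checking candidate rules against both groups, what survives is: skin is smooth.
No: (age=24, legs=5, skin=scales, habitat=desert), since skin is scales. No: (age=24, legs=5, skin=feathers, habitat=swamp), since skin is feathers. Yes: (age=3, legs=3, skin=smooth, habitat=swamp), since skin is smooth.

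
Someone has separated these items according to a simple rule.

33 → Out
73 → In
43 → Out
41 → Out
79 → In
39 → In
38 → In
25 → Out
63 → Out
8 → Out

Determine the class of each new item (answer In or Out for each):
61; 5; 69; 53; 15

All 'In' examples share one property — digit sum ≥ 10 — and every 'Out' example lacks it.
61: Out (digit sum 6+1 = 7). 5: Out (digit sum 5). 69: In (digit sum 6+9 = 15). 53: Out (digit sum 5+3 = 8). 15: Out (digit sum 1+5 = 6).

Out, Out, In, Out, Out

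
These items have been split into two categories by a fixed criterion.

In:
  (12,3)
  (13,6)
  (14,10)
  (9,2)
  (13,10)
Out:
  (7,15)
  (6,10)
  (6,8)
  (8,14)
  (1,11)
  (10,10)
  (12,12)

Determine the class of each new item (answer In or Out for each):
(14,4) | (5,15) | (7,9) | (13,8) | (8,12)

In, Out, Out, In, Out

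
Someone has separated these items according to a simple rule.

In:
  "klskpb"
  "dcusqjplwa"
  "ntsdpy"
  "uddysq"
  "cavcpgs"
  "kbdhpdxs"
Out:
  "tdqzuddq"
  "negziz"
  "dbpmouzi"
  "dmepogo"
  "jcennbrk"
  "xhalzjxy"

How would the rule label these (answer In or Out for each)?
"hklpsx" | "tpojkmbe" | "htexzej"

Looking at the examples, the only property every 'In' case has and every 'Out' case lacks is: contains 's'.
"hklpsx" → has 's' → In.
"tpojkmbe" → no 's' → Out.
"htexzej" → no 's' → Out.

In, Out, Out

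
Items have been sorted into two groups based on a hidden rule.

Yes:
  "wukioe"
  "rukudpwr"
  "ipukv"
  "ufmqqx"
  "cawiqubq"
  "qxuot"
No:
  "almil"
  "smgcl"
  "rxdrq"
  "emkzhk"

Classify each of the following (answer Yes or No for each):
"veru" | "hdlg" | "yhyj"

Yes, No, No

The rule appears to be: contains 'u'.
"veru" → has 'u' → Yes. "hdlg" → no 'u' → No. "yhyj" → no 'u' → No.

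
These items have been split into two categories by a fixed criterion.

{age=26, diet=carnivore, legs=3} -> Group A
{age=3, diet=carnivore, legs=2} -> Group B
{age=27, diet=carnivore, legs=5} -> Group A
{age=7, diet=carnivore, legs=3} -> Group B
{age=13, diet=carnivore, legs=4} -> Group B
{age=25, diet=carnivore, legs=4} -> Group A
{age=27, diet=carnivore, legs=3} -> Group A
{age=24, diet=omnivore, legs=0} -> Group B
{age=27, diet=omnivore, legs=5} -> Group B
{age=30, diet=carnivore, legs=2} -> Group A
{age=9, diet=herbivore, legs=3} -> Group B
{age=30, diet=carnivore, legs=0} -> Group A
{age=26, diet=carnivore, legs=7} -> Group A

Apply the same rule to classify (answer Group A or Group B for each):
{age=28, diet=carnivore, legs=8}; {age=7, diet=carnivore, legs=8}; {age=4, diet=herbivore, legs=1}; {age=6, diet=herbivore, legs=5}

The classifier is using: diet is carnivore AND age ≥ 24.

Group A, Group B, Group B, Group B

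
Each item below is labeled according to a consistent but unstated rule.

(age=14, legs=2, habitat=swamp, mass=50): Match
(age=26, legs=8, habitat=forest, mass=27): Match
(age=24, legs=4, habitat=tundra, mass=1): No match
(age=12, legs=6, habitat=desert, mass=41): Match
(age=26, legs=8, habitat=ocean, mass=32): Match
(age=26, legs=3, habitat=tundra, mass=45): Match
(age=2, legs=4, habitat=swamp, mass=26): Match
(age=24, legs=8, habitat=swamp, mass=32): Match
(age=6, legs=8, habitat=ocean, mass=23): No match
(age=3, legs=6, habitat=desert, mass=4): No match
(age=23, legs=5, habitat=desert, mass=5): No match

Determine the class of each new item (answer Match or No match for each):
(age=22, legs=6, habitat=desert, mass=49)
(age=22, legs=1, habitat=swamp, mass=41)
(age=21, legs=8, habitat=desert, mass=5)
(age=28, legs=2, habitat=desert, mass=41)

Match, Match, No match, Match

One predicate separates the groups cleanly: mass ≥ 26.
(age=22, legs=6, habitat=desert, mass=49): mass = 49, meets the rule → Match. (age=22, legs=1, habitat=swamp, mass=41): mass = 41, meets the rule → Match. (age=21, legs=8, habitat=desert, mass=5): mass = 5, fails this test → No match. (age=28, legs=2, habitat=desert, mass=41): mass = 41, meets the rule → Match.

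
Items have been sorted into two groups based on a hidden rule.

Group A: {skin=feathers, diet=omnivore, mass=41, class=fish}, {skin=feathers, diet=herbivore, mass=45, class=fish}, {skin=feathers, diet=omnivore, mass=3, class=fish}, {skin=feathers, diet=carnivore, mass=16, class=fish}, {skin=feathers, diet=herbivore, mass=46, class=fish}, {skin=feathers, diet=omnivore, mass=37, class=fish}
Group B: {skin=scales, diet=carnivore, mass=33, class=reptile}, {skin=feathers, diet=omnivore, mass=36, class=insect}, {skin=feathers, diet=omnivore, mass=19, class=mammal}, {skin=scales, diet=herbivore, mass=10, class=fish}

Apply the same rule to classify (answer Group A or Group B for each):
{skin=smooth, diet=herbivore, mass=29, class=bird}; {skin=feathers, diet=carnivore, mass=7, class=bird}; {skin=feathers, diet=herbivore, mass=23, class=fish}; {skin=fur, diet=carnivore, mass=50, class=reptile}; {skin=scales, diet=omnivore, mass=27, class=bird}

Group B, Group B, Group A, Group B, Group B

Every 'Group A' example satisfies: skin is feathers AND class is fish. None of the 'Group B' examples do.
{skin=smooth, diet=herbivore, mass=29, class=bird}: skin is smooth, class is bird — fails this test, so Group B. {skin=feathers, diet=carnivore, mass=7, class=bird}: skin is feathers, class is bird — fails this test, so Group B. {skin=feathers, diet=herbivore, mass=23, class=fish}: skin is feathers, class is fish — matches, so Group A. {skin=fur, diet=carnivore, mass=50, class=reptile}: skin is fur, class is reptile — fails this test, so Group B. {skin=scales, diet=omnivore, mass=27, class=bird}: skin is scales, class is bird — fails this test, so Group B.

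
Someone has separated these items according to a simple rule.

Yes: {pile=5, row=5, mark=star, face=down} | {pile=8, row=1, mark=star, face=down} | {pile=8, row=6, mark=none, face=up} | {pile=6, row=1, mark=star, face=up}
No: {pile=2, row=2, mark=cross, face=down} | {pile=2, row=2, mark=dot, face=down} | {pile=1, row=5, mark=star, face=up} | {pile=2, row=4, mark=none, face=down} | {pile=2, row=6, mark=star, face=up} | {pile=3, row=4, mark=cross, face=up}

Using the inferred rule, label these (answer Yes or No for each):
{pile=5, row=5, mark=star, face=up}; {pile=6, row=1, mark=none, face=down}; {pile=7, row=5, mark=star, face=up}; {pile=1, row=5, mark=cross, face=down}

Rule: pile ≥ 5. This holds for each 'Yes' example and fails for each 'No' one.
{pile=5, row=5, mark=star, face=up}: Yes (pile = 5). {pile=6, row=1, mark=none, face=down}: Yes (pile = 6). {pile=7, row=5, mark=star, face=up}: Yes (pile = 7). {pile=1, row=5, mark=cross, face=down}: No (pile = 1).

Yes, Yes, Yes, No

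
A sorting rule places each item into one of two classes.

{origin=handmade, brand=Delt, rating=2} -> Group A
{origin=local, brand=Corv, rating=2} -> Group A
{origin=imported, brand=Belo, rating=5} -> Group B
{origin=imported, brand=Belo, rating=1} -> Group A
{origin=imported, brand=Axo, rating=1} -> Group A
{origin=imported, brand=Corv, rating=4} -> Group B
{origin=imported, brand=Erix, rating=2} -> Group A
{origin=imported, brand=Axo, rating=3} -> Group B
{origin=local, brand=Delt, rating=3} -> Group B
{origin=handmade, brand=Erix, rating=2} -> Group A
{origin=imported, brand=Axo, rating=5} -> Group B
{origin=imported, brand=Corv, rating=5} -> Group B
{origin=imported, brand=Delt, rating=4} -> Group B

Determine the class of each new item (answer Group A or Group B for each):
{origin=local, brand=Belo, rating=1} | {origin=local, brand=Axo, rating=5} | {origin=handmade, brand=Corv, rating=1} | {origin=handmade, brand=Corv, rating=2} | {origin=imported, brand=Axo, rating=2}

Group A, Group B, Group A, Group A, Group A

One predicate separates the groups cleanly: rating ≤ 2.
{origin=local, brand=Belo, rating=1}: Group A (rating = 1).
{origin=local, brand=Axo, rating=5}: Group B (rating = 5).
{origin=handmade, brand=Corv, rating=1}: Group A (rating = 1).
{origin=handmade, brand=Corv, rating=2}: Group A (rating = 2).
{origin=imported, brand=Axo, rating=2}: Group A (rating = 2).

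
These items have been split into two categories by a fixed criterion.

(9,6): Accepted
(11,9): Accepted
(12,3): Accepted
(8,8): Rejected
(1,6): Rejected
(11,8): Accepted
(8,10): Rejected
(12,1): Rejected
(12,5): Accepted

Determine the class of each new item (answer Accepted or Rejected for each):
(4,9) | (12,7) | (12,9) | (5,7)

Rejected, Accepted, Accepted, Rejected

The distinguishing property — first > second AND sum ≥ 15 — holds for all the 'Accepted' cases and none of the 'Rejected' cases.
(4,9): 4 < 9, 4+9 = 13, fails this test → Rejected. (12,7): 12 > 7, 12+7 = 19, matches → Accepted. (12,9): 12 > 9, 12+9 = 21, matches → Accepted. (5,7): 5 < 7, 5+7 = 12, fails this test → Rejected.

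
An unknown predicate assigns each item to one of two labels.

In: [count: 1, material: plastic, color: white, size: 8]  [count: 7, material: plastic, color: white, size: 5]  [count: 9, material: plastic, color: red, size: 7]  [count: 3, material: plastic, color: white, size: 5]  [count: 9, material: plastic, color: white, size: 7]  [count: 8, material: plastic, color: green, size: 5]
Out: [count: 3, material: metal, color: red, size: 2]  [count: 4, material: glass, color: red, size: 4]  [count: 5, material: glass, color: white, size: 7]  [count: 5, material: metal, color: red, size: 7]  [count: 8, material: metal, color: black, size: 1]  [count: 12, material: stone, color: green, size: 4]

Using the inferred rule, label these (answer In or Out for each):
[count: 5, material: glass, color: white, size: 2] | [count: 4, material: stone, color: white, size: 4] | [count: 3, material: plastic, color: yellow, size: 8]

Out, Out, In

The simplest hypothesis consistent with all the labels is: material is plastic.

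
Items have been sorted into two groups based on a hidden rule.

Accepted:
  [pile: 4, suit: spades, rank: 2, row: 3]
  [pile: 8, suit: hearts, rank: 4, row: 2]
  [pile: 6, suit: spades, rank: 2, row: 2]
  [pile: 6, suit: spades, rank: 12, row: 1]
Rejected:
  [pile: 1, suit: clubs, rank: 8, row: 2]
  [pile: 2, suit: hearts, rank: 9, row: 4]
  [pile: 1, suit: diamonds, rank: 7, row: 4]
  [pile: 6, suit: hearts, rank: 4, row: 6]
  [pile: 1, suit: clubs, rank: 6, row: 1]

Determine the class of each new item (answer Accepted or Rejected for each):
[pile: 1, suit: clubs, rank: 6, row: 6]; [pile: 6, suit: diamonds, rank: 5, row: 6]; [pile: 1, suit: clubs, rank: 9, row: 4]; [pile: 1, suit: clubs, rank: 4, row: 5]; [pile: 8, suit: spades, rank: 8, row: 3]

Rejected, Rejected, Rejected, Rejected, Accepted

The classifier is using: row ≤ 3 AND pile ≥ 2.
[pile: 1, suit: clubs, rank: 6, row: 6] → row = 6, pile = 1 → Rejected.
[pile: 6, suit: diamonds, rank: 5, row: 6] → row = 6, pile = 6 → Rejected.
[pile: 1, suit: clubs, rank: 9, row: 4] → row = 4, pile = 1 → Rejected.
[pile: 1, suit: clubs, rank: 4, row: 5] → row = 5, pile = 1 → Rejected.
[pile: 8, suit: spades, rank: 8, row: 3] → row = 3, pile = 8 → Accepted.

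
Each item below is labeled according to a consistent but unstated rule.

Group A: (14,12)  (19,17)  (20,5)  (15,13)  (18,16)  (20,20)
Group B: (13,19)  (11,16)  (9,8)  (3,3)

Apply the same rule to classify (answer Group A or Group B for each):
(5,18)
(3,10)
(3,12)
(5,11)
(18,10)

Group B, Group B, Group B, Group B, Group A

Rule: first ≥ 14. This holds for each 'Group A' example and fails for each 'Group B' one.
(5,18): first 5 — does not fit, so Group B. (3,10): first 3 — does not fit, so Group B. (3,12): first 3 — does not fit, so Group B. (5,11): first 5 — does not fit, so Group B. (18,10): first 18 — passes, so Group A.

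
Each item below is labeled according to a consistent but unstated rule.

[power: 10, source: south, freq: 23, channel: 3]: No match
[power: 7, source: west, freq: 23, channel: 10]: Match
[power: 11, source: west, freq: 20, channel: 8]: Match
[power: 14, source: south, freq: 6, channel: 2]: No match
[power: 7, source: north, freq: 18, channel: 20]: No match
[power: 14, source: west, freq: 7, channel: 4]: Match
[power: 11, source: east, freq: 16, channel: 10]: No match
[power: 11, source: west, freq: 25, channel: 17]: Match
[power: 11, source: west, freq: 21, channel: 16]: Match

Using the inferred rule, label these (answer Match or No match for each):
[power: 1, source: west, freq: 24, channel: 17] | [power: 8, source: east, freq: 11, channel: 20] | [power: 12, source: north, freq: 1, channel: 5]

Match, No match, No match

Looking at the examples, the only property every 'Match' case has and every 'No match' case lacks is: source is west.
[power: 1, source: west, freq: 24, channel: 17] → source is west → Match.
[power: 8, source: east, freq: 11, channel: 20] → source is east → No match.
[power: 12, source: north, freq: 1, channel: 5] → source is north → No match.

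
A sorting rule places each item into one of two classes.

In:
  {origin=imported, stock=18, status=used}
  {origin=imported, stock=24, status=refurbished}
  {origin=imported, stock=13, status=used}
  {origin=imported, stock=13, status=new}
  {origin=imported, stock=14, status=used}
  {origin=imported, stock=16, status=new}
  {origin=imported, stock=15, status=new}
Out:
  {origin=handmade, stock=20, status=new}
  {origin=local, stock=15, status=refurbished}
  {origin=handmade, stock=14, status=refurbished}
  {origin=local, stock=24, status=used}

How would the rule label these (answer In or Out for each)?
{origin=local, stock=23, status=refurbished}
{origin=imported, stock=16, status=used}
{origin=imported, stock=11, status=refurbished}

Comparing the two groups points to one rule — origin is imported.
{origin=local, stock=23, status=refurbished}: Out (origin is local). {origin=imported, stock=16, status=used}: In (origin is imported). {origin=imported, stock=11, status=refurbished}: In (origin is imported).

Out, In, In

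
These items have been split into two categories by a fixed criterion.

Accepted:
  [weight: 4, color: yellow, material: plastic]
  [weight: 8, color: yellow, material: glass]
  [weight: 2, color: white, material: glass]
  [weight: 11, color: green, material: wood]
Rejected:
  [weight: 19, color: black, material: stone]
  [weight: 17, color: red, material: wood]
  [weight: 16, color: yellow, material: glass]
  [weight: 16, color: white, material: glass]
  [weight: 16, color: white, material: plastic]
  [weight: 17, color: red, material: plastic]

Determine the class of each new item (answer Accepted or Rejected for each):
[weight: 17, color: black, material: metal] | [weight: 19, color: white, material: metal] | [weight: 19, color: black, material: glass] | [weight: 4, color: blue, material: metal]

Rejected, Rejected, Rejected, Accepted

'Accepted' ⟺ weight ≤ 11.
[weight: 17, color: black, material: metal]: weight = 17 — does not pass, so Rejected.
[weight: 19, color: white, material: metal]: weight = 19 — does not pass, so Rejected.
[weight: 19, color: black, material: glass]: weight = 19 — does not pass, so Rejected.
[weight: 4, color: blue, material: metal]: weight = 4 — has this property, so Accepted.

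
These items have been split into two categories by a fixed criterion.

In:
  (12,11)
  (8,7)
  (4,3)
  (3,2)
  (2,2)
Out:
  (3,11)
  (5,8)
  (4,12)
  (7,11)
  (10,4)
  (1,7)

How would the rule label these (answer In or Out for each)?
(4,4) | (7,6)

In, In

The pattern is that an item is 'In' exactly when: |first − second| ≤ 1.
(4,4): |4−4| = 0 — matches, so In.
(7,6): |7−6| = 1 — matches, so In.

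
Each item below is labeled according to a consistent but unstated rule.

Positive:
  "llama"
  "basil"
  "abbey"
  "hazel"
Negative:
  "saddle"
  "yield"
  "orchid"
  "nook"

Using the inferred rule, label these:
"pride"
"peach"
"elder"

The pattern is that an item is 'Positive' exactly when: odd length AND contains 'a'.
"pride": length 5, no 'a' — does not pass, so Negative.
"peach": length 5, has 'a' — passes, so Positive.
"elder": length 5, no 'a' — does not pass, so Negative.

Negative, Positive, Negative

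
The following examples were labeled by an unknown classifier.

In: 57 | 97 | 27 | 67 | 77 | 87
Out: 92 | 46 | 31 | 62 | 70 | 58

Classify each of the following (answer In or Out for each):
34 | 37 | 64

The common property of the 'In' items is: ends in digit 7. No 'Out' item has it.
34: last digit 4 — lacks this property, so Out.
37: last digit 7 — has this property, so In.
64: last digit 4 — lacks this property, so Out.

Out, In, Out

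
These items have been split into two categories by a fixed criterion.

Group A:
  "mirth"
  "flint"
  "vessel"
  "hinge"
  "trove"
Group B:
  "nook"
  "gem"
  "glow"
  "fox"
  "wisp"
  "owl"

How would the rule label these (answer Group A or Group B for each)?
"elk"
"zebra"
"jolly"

Group B, Group A, Group A

Rule: length ≥ 5. This holds for each 'Group A' example and fails for each 'Group B' one.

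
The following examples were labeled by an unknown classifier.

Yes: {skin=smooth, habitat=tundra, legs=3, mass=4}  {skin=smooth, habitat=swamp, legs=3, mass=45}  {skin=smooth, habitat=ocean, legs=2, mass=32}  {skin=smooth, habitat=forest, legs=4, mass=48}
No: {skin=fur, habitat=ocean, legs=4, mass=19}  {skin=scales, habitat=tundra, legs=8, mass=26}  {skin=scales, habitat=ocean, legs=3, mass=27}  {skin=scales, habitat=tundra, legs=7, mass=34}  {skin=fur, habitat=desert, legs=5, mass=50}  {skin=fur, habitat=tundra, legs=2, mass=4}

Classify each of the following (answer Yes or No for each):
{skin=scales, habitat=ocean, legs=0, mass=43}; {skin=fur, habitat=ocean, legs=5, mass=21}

Every 'Yes' example satisfies: skin is smooth. None of the 'No' examples do.
{skin=scales, habitat=ocean, legs=0, mass=43}: skin is scales, lacks this property → No.
{skin=fur, habitat=ocean, legs=5, mass=21}: skin is fur, lacks this property → No.

No, No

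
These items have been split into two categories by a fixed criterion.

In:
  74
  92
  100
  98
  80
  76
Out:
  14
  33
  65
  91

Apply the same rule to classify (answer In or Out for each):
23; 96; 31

Rule: even AND at least 33. This holds for each 'In' example and fails for each 'Out' one.
Out: 23, since 23 is odd, 23 < 33. In: 96, since 96 is even, 96 ≥ 33. Out: 31, since 31 is odd, 31 < 33.

Out, In, Out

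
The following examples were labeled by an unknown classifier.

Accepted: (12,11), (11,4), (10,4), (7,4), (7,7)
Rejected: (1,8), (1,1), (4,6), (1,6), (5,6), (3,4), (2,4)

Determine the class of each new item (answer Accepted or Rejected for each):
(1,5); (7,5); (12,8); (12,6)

Rejected, Accepted, Accepted, Accepted

The simplest hypothesis consistent with all the labels is: first ≥ 6.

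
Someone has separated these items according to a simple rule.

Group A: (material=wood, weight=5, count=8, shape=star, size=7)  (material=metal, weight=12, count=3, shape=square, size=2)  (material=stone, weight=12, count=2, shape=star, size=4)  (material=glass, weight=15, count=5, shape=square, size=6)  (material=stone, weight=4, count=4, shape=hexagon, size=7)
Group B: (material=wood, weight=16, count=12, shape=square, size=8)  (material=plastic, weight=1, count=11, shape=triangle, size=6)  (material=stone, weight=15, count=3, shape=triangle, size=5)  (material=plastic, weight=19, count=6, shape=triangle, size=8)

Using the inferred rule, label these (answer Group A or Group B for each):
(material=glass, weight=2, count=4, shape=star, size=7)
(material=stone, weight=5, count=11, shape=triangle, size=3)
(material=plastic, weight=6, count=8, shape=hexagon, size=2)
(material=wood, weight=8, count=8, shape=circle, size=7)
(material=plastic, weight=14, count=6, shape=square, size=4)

Group A, Group B, Group A, Group A, Group A

The rule appears to be: shape is not triangle AND size ≤ 7.
(material=glass, weight=2, count=4, shape=star, size=7) → shape is star, size = 7 → Group A.
(material=stone, weight=5, count=11, shape=triangle, size=3) → shape is triangle, size = 3 → Group B.
(material=plastic, weight=6, count=8, shape=hexagon, size=2) → shape is hexagon, size = 2 → Group A.
(material=wood, weight=8, count=8, shape=circle, size=7) → shape is circle, size = 7 → Group A.
(material=plastic, weight=14, count=6, shape=square, size=4) → shape is square, size = 4 → Group A.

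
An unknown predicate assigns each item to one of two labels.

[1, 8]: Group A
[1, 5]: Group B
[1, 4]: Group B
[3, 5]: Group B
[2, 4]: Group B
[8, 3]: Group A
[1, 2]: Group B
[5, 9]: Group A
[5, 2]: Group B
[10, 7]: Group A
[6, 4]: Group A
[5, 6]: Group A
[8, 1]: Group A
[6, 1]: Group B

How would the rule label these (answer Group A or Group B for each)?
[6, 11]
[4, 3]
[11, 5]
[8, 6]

Group A, Group B, Group A, Group A

A rule that fits every label: sum ≥ 9 — true of each 'Group A' example, false of each 'Group B' one.
Group A: [6, 11], since 6+11 = 17.
Group B: [4, 3], since 4+3 = 7.
Group A: [11, 5], since 11+5 = 16.
Group A: [8, 6], since 8+6 = 14.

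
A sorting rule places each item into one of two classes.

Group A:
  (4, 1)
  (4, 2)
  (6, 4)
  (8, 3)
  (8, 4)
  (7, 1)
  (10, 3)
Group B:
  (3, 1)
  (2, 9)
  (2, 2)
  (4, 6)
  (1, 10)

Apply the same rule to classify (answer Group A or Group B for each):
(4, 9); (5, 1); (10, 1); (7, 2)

Group B, Group A, Group A, Group A

A rule that fits every label: first > second AND sum ≥ 5 — true of each 'Group A' example, false of each 'Group B' one.
Group B: (4, 9), since 4 < 9, 4+9 = 13. Group A: (5, 1), since 5 > 1, 5+1 = 6. Group A: (10, 1), since 10 > 1, 10+1 = 11. Group A: (7, 2), since 7 > 2, 7+2 = 9.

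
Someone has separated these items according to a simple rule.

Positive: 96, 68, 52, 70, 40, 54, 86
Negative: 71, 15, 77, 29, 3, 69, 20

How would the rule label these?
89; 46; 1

The pattern is that an item is 'Positive' exactly when: even AND at least 29.
89 — 89 is odd, 89 ≥ 29, hence Negative. 46 — 46 is even, 46 ≥ 29, hence Positive. 1 — 1 is odd, 1 < 29, hence Negative.

Negative, Positive, Negative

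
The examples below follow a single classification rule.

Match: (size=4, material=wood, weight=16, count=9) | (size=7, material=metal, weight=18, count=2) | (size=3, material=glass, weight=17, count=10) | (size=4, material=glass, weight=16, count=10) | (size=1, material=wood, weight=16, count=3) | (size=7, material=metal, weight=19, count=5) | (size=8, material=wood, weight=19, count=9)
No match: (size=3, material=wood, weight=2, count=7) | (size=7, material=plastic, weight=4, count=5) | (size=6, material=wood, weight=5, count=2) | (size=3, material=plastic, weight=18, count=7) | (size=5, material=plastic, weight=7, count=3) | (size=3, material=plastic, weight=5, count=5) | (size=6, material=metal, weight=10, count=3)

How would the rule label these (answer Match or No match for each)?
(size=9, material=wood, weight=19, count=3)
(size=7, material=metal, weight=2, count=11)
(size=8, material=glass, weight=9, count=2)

Match, No match, No match

One predicate separates the groups cleanly: weight ≥ 16 AND count ≠ 7.
(size=9, material=wood, weight=19, count=3): weight = 19, count = 3 — fits, so Match. (size=7, material=metal, weight=2, count=11): weight = 2, count = 11 — doesn't qualify, so No match. (size=8, material=glass, weight=9, count=2): weight = 9, count = 2 — doesn't qualify, so No match.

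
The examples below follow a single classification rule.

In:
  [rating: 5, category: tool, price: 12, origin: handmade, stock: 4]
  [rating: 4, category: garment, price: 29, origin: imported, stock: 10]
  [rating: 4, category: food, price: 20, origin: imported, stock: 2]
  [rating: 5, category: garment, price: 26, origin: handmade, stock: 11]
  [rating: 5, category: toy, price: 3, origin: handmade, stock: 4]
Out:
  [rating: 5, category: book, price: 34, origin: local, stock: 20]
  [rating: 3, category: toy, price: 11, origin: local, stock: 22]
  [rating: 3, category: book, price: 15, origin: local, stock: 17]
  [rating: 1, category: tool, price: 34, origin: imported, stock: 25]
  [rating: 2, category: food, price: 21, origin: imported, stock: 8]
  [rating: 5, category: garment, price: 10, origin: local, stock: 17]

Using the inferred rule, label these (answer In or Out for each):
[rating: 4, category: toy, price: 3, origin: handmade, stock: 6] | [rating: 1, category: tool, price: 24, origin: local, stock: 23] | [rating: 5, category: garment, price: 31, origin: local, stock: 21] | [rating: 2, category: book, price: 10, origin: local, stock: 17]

The rule appears to be: rating ≥ 3 AND stock ≤ 11.
[rating: 4, category: toy, price: 3, origin: handmade, stock: 6]: rating = 4, stock = 6, meets the rule → In.
[rating: 1, category: tool, price: 24, origin: local, stock: 23]: rating = 1, stock = 23, fails this test → Out.
[rating: 5, category: garment, price: 31, origin: local, stock: 21]: rating = 5, stock = 21, fails this test → Out.
[rating: 2, category: book, price: 10, origin: local, stock: 17]: rating = 2, stock = 17, fails this test → Out.

In, Out, Out, Out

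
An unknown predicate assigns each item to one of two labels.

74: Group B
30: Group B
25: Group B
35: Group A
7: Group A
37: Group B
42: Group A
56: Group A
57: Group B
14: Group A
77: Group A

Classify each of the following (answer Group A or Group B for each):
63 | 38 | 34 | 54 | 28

Group A, Group B, Group B, Group B, Group A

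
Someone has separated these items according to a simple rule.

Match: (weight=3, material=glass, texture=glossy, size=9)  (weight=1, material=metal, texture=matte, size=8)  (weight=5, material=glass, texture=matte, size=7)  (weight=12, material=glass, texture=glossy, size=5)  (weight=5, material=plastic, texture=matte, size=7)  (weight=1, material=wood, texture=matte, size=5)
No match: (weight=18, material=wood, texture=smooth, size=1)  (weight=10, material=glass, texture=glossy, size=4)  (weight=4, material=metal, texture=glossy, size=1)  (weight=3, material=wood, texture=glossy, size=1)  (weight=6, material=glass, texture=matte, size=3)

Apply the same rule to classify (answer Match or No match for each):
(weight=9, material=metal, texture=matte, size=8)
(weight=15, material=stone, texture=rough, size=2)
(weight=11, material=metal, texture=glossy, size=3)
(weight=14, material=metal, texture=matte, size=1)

Rule: size ≥ 5. This holds for each 'Match' example and fails for each 'No match' one.
(weight=9, material=metal, texture=matte, size=8): Match (size = 8). (weight=15, material=stone, texture=rough, size=2): No match (size = 2). (weight=11, material=metal, texture=glossy, size=3): No match (size = 3). (weight=14, material=metal, texture=matte, size=1): No match (size = 1).

Match, No match, No match, No match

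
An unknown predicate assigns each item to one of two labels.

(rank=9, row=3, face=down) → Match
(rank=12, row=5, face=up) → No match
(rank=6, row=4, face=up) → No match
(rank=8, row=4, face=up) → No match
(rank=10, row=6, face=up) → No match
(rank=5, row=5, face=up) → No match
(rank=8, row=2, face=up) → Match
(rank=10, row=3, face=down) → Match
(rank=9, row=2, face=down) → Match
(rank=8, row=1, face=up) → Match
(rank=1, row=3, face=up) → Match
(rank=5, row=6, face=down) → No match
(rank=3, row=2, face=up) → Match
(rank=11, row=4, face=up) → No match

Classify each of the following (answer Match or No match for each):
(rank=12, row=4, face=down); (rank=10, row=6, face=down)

No match, No match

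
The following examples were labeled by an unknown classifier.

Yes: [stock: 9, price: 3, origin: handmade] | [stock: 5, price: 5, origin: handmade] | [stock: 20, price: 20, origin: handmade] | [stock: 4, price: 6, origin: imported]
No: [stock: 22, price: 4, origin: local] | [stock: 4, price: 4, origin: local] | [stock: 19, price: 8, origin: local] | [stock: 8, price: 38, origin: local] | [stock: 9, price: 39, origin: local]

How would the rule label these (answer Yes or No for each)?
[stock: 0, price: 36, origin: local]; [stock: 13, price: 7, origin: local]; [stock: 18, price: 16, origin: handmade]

No, No, Yes

Looking at the examples, the only property every 'Yes' case has and every 'No' case lacks is: origin is not local.
[stock: 0, price: 36, origin: local]: No (origin is local).
[stock: 13, price: 7, origin: local]: No (origin is local).
[stock: 18, price: 16, origin: handmade]: Yes (origin is handmade).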